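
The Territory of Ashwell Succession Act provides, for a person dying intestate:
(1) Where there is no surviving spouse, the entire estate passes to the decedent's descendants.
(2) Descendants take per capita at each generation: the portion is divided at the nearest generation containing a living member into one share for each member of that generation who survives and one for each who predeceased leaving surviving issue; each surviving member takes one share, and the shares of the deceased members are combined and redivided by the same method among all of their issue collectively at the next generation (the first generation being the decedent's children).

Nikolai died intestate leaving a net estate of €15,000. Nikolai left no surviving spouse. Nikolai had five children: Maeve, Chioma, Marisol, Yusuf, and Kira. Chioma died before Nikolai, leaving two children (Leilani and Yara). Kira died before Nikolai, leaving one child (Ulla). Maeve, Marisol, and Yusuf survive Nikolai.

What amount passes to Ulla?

Ulla receives €2,000.

The entire €15,000 passes to the descendants.
That amount (€15,000) is divided at the children's generation into 5 shares of €3,000. Maeve, Marisol, and Yusuf each take €3,000. The 2 shares of the deceased (Chioma and Kira) are combined into a pool of €6,000.
That pool (€6,000) is divided at the grandchildren's generation equally among Leilani, Yara, and Ulla: €2,000 each.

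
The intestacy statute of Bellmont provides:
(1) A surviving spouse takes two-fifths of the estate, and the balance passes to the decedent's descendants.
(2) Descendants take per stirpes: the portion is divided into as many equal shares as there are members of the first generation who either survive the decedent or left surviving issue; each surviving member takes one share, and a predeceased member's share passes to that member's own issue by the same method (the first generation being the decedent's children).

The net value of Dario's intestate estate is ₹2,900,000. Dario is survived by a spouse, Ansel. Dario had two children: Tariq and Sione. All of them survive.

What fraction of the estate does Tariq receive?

Ansel takes two-fifths of ₹2,900,000 = ₹1,160,000. The remaining ₹1,740,000 passes to the descendants.
The descendants' portion (₹1,740,000) is divided into 2 shares of ₹870,000: Tariq and Sione each take ₹870,000.

Tariq receives 3/10 of the estate.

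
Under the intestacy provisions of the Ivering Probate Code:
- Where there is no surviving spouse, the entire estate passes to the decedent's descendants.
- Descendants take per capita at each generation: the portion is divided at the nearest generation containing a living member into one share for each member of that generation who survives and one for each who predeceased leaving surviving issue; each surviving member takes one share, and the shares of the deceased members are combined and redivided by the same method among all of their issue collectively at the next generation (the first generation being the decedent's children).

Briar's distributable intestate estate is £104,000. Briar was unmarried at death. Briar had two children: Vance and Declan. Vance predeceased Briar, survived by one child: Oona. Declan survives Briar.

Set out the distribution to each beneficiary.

The entire £104,000 passes to the descendants.
That amount (£104,000) is divided at the children's generation into 2 shares of £52,000. Declan takes £52,000. The remaining share for the deceased Vance (£52,000) is carried to the next generation.
That pool (£52,000) passes entirely to Oona, the sole taker at the grandchildren's generation.

Oona: £52,000; Declan: £52,000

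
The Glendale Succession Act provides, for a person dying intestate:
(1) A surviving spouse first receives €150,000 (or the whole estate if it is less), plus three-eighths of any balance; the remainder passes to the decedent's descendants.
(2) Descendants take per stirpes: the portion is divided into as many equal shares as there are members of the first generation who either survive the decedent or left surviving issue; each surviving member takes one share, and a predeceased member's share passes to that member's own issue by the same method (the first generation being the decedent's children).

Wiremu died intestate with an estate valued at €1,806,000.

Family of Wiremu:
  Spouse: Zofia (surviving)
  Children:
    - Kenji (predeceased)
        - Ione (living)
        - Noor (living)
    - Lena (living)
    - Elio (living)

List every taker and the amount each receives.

Zofia: €771,000; Ione: €172,500; Noor: €172,500; Lena: €345,000; Elio: €345,000

Zofia first takes €150,000, leaving a balance of €1,656,000. Zofia then takes three-eighths of the balance (€621,000), for a total of €771,000. The remaining €1,035,000 passes to the descendants.
The descendants' portion (€1,035,000) is divided into 3 shares of €345,000: Lena and Elio each take €345,000; Kenji's €345,000 share passes to Kenji's issue.
Kenji's share (€345,000) is divided into 2 shares of €172,500: Ione and Noor each take €172,500.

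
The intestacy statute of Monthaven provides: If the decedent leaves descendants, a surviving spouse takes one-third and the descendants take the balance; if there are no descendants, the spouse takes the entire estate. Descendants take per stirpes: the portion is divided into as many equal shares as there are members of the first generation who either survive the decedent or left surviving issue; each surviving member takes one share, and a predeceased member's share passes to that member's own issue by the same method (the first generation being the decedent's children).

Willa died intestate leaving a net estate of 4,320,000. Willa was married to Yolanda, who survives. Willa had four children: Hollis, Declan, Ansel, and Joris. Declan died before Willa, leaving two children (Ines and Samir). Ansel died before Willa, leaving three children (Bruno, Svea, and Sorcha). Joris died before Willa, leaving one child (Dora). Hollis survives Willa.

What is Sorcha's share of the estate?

Sorcha receives 240,000.

Yolanda takes one-third of 4,320,000 = 1,440,000. The remaining 2,880,000 passes to the descendants.
The descendants' portion (2,880,000) is divided into 4 shares of 720,000: Hollis takes 720,000; Declan's 720,000 share passes to Declan's issue; Ansel's 720,000 share passes to Ansel's issue; Joris's 720,000 share passes to Joris's issue.
Declan's share (720,000) is divided into 2 shares of 360,000: Ines and Samir each take 360,000.
Ansel's share (720,000) is divided into 3 shares of 240,000: Bruno, Svea, and Sorcha each take 240,000.
Joris's share (720,000) passes entirely to Dora.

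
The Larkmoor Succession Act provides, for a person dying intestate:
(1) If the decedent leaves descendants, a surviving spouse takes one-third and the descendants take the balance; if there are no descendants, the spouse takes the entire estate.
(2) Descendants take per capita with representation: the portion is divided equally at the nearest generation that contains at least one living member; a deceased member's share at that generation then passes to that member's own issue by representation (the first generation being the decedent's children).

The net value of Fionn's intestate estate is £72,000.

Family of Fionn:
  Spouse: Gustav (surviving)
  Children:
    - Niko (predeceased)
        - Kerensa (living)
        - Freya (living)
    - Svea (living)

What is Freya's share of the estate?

Freya receives £12,000.

Gustav takes one-third of £72,000 = £24,000. The remaining £48,000 passes to the descendants.
The descendants' portion (£48,000) is divided into 2 shares of £24,000: Svea takes £24,000; Niko's £24,000 share passes to Niko's issue.
Niko's share (£24,000) is divided into 2 shares of £12,000: Kerensa and Freya each take £12,000.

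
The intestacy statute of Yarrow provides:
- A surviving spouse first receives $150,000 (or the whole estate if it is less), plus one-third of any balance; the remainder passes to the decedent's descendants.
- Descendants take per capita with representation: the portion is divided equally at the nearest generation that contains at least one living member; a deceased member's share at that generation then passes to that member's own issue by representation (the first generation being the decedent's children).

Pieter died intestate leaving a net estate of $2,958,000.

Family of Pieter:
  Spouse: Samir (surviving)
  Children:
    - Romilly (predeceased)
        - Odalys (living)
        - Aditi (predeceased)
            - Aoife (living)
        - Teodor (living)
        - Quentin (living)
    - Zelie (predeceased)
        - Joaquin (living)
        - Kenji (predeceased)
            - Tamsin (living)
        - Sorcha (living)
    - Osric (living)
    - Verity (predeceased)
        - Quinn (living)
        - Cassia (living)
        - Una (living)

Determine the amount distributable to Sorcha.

Samir first takes $150,000, leaving a balance of $2,808,000. Samir then takes one-third of the balance ($936,000), for a total of $1,086,000. The remaining $1,872,000 passes to the descendants.
The descendants' portion ($1,872,000) is divided into 4 shares of $468,000: Osric takes $468,000; Romilly's $468,000 share passes to Romilly's issue; Zelie's $468,000 share passes to Zelie's issue; Verity's $468,000 share passes to Verity's issue.
Romilly's share ($468,000) is divided into 4 shares of $117,000: Odalys, Teodor, and Quentin each take $117,000; Aditi's $117,000 share passes to Aditi's issue.
Aditi's share ($117,000) passes entirely to Aoife.
Zelie's share ($468,000) is divided into 3 shares of $156,000: Joaquin and Sorcha each take $156,000; Kenji's $156,000 share passes to Kenji's issue.
Kenji's share ($156,000) passes entirely to Tamsin.
Verity's share ($468,000) is divided into 3 shares of $156,000: Quinn, Cassia, and Una each take $156,000.

Sorcha receives $156,000.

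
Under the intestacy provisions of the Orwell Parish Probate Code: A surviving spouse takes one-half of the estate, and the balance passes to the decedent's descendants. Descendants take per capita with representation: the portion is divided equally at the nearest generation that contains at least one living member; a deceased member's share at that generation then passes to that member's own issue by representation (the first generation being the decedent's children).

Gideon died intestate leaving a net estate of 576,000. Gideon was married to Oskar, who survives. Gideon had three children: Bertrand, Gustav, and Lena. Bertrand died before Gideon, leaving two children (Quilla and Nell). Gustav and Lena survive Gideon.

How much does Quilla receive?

Quilla receives 48,000.

Oskar takes one-half of 576,000 = 288,000. The remaining 288,000 passes to the descendants.
The descendants' portion (288,000) is divided into 3 shares of 96,000: Gustav and Lena each take 96,000; Bertrand's 96,000 share passes to Bertrand's issue.
Bertrand's share (96,000) is divided into 2 shares of 48,000: Quilla and Nell each take 48,000.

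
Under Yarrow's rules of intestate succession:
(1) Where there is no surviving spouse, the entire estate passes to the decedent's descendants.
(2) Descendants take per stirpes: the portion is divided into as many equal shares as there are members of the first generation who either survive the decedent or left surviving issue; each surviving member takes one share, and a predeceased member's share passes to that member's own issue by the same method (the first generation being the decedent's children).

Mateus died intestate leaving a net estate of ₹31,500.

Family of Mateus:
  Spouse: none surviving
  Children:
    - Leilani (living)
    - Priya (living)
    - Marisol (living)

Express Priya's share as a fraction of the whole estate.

The entire ₹31,500 passes to the descendants.
That amount (₹31,500) is divided into 3 shares of ₹10,500: Leilani, Priya, and Marisol each take ₹10,500.

Priya receives 1/3 of the estate.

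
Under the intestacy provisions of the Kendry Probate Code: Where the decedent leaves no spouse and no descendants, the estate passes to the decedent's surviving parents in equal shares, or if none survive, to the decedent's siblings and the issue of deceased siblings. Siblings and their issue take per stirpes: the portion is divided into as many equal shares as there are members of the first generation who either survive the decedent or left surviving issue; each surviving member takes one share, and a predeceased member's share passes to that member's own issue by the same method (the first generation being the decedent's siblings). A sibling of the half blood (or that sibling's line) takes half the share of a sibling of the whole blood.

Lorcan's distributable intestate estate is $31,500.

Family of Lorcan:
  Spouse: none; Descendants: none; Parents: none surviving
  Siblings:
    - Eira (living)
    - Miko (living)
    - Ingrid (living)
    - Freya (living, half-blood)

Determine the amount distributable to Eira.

Eira receives $9,000.

The entire $31,500 passes to the siblings and their issue.
Counting each half-blood sibling's line as half a unit, there are 7/2 units in $31,500, so one unit is $9,000. Whole-blood lines (Eira, Miko, and Ingrid) take $9,000 each; half-blood lines (Freya) take $4,500 each.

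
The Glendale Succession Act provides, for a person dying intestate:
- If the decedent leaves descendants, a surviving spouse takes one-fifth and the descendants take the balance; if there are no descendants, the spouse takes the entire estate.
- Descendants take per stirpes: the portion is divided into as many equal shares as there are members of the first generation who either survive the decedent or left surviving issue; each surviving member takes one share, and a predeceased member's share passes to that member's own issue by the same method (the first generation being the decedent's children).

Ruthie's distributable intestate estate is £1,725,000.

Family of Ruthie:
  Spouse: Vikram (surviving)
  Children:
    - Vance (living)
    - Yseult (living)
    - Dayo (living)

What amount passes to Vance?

Vance receives £460,000.

Vikram takes one-fifth of £1,725,000 = £345,000. The remaining £1,380,000 passes to the descendants.
The descendants' portion (£1,380,000) is divided into 3 shares of £460,000: Vance, Yseult, and Dayo each take £460,000.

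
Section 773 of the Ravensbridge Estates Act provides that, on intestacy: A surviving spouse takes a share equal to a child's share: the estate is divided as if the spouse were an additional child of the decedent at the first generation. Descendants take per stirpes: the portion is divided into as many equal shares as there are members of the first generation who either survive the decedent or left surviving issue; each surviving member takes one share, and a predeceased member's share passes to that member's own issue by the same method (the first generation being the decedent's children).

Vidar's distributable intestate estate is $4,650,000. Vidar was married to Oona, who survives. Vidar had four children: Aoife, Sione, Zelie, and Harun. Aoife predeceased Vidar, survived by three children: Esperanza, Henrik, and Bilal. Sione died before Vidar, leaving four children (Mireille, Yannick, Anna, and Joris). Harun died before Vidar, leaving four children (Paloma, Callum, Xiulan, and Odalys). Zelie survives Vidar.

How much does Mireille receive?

Mireille receives $232,500.

The spouse counts as an additional share at the children's level, so there are 5 primary shares of $930,000. Oona takes one such share ($930,000).
The children's combined portion ($3,720,000) is divided into 4 shares of $930,000: Zelie takes $930,000; Aoife's $930,000 share passes to Aoife's issue; Sione's $930,000 share passes to Sione's issue; Harun's $930,000 share passes to Harun's issue.
Aoife's share ($930,000) is divided into 3 shares of $310,000: Esperanza, Henrik, and Bilal each take $310,000.
Sione's share ($930,000) is divided into 4 shares of $232,500: Mireille, Yannick, Anna, and Joris each take $232,500.
Harun's share ($930,000) is divided into 4 shares of $232,500: Paloma, Callum, Xiulan, and Odalys each take $232,500.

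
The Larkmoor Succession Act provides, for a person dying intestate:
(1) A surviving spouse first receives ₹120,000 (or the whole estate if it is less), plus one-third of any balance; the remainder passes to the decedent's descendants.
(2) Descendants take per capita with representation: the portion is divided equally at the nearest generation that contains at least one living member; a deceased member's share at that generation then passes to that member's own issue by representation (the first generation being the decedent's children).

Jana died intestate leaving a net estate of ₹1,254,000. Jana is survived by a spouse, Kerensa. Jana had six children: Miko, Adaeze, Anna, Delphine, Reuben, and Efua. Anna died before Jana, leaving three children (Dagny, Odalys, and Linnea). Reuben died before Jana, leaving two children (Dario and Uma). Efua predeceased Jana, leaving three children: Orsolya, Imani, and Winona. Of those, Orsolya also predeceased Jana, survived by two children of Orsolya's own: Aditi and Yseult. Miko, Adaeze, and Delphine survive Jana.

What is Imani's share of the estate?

Kerensa first takes ₹120,000, leaving a balance of ₹1,134,000. Kerensa then takes one-third of the balance (₹378,000), for a total of ₹498,000. The remaining ₹756,000 passes to the descendants.
The descendants' portion (₹756,000) is divided into 6 shares of ₹126,000: Miko, Adaeze, and Delphine each take ₹126,000; Anna's ₹126,000 share passes to Anna's issue; Reuben's ₹126,000 share passes to Reuben's issue; Efua's ₹126,000 share passes to Efua's issue.
Anna's share (₹126,000) is divided into 3 shares of ₹42,000: Dagny, Odalys, and Linnea each take ₹42,000.
Reuben's share (₹126,000) is divided into 2 shares of ₹63,000: Dario and Uma each take ₹63,000.
Efua's share (₹126,000) is divided into 3 shares of ₹42,000: Imani and Winona each take ₹42,000; Orsolya's ₹42,000 share passes to Orsolya's issue.
Orsolya's share (₹42,000) is divided into 2 shares of ₹21,000: Aditi and Yseult each take ₹21,000.

Imani receives ₹42,000.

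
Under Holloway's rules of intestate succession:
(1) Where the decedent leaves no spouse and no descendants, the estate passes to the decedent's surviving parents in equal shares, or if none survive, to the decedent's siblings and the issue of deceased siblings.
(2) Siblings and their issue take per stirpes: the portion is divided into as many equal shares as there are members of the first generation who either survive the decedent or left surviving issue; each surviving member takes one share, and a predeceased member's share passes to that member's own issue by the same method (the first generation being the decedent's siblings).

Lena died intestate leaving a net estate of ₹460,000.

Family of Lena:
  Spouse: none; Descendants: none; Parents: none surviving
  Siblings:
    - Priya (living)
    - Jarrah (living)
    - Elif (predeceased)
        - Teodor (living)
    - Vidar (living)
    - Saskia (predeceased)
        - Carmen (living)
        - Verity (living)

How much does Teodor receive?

Teodor receives ₹92,000.

The entire ₹460,000 passes to the siblings and their issue.
That amount (₹460,000) is divided into 5 shares of ₹92,000: Priya, Jarrah, and Vidar each take ₹92,000; Elif's ₹92,000 share passes to Elif's issue; Saskia's ₹92,000 share passes to Saskia's issue.
Elif's share (₹92,000) passes entirely to Teodor.
Saskia's share (₹92,000) is divided into 2 shares of ₹46,000: Carmen and Verity each take ₹46,000.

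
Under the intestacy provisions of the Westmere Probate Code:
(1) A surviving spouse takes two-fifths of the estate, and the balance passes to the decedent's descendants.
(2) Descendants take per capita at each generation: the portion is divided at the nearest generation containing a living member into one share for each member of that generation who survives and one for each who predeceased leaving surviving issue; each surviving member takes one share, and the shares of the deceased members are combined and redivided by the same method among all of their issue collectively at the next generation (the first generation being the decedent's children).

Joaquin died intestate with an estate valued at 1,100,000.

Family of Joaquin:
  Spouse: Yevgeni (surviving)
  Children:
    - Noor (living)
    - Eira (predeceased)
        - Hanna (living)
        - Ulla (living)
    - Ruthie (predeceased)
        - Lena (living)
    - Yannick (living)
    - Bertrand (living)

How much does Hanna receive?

Yevgeni takes two-fifths of 1,100,000 = 440,000. The remaining 660,000 passes to the descendants.
The descendants' portion (660,000) is divided at the children's generation into 5 shares of 132,000. Noor, Yannick, and Bertrand each take 132,000. The 2 shares of the deceased (Eira and Ruthie) are combined into a pool of 264,000.
That pool (264,000) is divided at the grandchildren's generation equally among Hanna, Ulla, and Lena: 88,000 each.

Hanna receives 88,000.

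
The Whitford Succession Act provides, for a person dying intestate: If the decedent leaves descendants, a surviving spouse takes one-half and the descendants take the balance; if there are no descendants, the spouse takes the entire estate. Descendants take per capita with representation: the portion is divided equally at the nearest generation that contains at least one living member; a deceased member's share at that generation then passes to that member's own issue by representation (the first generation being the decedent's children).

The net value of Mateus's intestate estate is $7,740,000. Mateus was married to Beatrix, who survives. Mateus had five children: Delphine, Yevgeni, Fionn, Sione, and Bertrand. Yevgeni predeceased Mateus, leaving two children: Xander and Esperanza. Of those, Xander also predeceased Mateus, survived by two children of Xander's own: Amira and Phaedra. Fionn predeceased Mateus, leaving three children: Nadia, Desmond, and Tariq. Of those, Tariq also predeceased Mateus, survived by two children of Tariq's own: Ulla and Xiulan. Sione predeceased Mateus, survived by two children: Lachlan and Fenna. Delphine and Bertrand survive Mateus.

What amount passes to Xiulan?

Xiulan receives $129,000.

Beatrix takes one-half of $7,740,000 = $3,870,000. The remaining $3,870,000 passes to the descendants.
The descendants' portion ($3,870,000) is divided into 5 shares of $774,000: Delphine and Bertrand each take $774,000; Yevgeni's $774,000 share passes to Yevgeni's issue; Fionn's $774,000 share passes to Fionn's issue; Sione's $774,000 share passes to Sione's issue.
Yevgeni's share ($774,000) is divided into 2 shares of $387,000: Esperanza takes $387,000; Xander's $387,000 share passes to Xander's issue.
Xander's share ($387,000) is divided into 2 shares of $193,500: Amira and Phaedra each take $193,500.
Fionn's share ($774,000) is divided into 3 shares of $258,000: Nadia and Desmond each take $258,000; Tariq's $258,000 share passes to Tariq's issue.
Tariq's share ($258,000) is divided into 2 shares of $129,000: Ulla and Xiulan each take $129,000.
Sione's share ($774,000) is divided into 2 shares of $387,000: Lachlan and Fenna each take $387,000.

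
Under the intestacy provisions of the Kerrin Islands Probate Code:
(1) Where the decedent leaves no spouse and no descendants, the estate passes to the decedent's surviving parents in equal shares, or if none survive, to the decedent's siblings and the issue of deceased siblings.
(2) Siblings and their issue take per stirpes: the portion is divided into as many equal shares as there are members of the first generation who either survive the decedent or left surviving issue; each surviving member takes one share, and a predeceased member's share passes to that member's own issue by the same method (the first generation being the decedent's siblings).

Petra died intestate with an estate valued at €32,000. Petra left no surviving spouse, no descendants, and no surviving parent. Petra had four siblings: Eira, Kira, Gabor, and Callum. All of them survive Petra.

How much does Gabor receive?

The entire €32,000 passes to the siblings and their issue.
That amount (€32,000) is divided into 4 shares of €8,000: Eira, Kira, Gabor, and Callum each take €8,000.

Gabor receives €8,000.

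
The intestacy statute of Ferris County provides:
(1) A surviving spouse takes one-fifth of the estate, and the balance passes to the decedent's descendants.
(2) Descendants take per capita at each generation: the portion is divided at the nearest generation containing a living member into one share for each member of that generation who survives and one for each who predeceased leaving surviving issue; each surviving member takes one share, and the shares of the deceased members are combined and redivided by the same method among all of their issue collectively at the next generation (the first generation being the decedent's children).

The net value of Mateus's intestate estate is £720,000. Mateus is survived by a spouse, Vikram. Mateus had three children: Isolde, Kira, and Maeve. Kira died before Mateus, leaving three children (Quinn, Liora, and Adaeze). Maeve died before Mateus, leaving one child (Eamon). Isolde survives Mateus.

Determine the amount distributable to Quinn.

Quinn receives £96,000.

Vikram takes one-fifth of £720,000 = £144,000. The remaining £576,000 passes to the descendants.
The descendants' portion (£576,000) is divided at the children's generation into 3 shares of £192,000. Isolde takes £192,000. The 2 shares of the deceased (Kira and Maeve) are combined into a pool of £384,000.
That pool (£384,000) is divided at the grandchildren's generation equally among Quinn, Liora, Adaeze, and Eamon: £96,000 each.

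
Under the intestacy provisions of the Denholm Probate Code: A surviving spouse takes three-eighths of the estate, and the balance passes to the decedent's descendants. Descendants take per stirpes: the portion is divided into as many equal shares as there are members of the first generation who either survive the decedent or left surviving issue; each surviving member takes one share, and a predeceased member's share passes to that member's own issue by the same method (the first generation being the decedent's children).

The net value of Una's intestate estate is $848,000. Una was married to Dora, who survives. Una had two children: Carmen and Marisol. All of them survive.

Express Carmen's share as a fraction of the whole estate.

Dora takes three-eighths of $848,000 = $318,000. The remaining $530,000 passes to the descendants.
The descendants' portion ($530,000) is divided into 2 shares of $265,000: Carmen and Marisol each take $265,000.

Carmen receives 5/16 of the estate.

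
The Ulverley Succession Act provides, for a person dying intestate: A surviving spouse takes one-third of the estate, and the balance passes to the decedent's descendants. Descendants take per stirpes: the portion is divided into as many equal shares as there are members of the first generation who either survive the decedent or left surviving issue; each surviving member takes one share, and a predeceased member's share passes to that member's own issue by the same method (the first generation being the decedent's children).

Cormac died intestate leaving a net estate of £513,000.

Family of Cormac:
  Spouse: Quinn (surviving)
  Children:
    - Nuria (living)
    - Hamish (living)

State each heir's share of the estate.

Quinn takes one-third of £513,000 = £171,000. The remaining £342,000 passes to the descendants.
The descendants' portion (£342,000) is divided into 2 shares of £171,000: Nuria and Hamish each take £171,000.

Quinn: £171,000; Nuria: £171,000; Hamish: £171,000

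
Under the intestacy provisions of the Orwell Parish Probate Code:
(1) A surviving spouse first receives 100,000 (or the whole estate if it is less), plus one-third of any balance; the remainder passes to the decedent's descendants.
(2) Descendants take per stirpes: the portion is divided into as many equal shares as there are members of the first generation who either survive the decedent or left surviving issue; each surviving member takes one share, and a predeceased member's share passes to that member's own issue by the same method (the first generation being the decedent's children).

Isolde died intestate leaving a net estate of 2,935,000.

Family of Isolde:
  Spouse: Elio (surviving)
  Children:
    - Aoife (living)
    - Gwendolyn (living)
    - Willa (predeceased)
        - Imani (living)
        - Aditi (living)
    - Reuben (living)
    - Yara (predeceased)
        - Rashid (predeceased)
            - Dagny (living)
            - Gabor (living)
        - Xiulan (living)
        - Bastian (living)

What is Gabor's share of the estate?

Elio first takes 100,000, leaving a balance of 2,835,000. Elio then takes one-third of the balance (945,000), for a total of 1,045,000. The remaining 1,890,000 passes to the descendants.
The descendants' portion (1,890,000) is divided into 5 shares of 378,000: Aoife, Gwendolyn, and Reuben each take 378,000; Willa's 378,000 share passes to Willa's issue; Yara's 378,000 share passes to Yara's issue.
Willa's share (378,000) is divided into 2 shares of 189,000: Imani and Aditi each take 189,000.
Yara's share (378,000) is divided into 3 shares of 126,000: Xiulan and Bastian each take 126,000; Rashid's 126,000 share passes to Rashid's issue.
Rashid's share (126,000) is divided into 2 shares of 63,000: Dagny and Gabor each take 63,000.

Gabor receives 63,000.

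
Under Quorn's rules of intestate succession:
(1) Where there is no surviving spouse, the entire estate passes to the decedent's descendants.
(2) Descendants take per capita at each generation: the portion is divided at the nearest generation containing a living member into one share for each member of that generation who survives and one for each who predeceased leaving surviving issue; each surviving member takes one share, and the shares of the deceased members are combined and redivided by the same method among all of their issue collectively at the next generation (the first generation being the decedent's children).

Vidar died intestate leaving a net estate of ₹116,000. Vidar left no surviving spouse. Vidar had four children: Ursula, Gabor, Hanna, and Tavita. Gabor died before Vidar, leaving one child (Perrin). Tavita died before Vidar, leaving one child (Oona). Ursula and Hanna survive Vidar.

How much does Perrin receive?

Perrin receives ₹29,000.

The entire ₹116,000 passes to the descendants.
That amount (₹116,000) is divided at the children's generation into 4 shares of ₹29,000. Ursula and Hanna each take ₹29,000. The 2 shares of the deceased (Gabor and Tavita) are combined into a pool of ₹58,000.
That pool (₹58,000) is divided at the grandchildren's generation equally among Perrin and Oona: ₹29,000 each.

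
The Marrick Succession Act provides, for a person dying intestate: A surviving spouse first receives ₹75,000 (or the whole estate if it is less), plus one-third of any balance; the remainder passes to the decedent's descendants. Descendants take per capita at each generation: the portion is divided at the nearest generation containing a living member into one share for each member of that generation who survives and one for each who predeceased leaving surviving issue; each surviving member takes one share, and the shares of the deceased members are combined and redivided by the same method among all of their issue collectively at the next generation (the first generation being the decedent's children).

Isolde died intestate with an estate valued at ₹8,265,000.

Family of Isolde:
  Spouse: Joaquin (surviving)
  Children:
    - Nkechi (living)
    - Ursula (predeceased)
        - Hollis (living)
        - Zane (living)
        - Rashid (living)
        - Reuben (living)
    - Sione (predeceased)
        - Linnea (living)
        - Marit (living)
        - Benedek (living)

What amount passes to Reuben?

Joaquin first takes ₹75,000, leaving a balance of ₹8,190,000. Joaquin then takes one-third of the balance (₹2,730,000), for a total of ₹2,805,000. The remaining ₹5,460,000 passes to the descendants.
The descendants' portion (₹5,460,000) is divided at the children's generation into 3 shares of ₹1,820,000. Nkechi takes ₹1,820,000. The 2 shares of the deceased (Ursula and Sione) are combined into a pool of ₹3,640,000.
That pool (₹3,640,000) is divided at the grandchildren's generation equally among Hollis, Zane, Rashid, Reuben, Linnea, Marit, and Benedek: ₹520,000 each.

Reuben receives ₹520,000.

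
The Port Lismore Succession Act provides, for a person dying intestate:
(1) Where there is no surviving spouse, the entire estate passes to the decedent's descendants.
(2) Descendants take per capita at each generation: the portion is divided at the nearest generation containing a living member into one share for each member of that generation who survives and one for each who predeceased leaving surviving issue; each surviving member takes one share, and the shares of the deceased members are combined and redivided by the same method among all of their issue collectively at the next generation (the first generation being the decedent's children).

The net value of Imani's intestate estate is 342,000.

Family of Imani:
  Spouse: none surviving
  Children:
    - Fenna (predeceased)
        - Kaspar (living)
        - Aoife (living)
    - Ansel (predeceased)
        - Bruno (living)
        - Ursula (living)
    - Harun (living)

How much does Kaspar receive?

Kaspar receives 57,000.

The entire 342,000 passes to the descendants.
That amount (342,000) is divided at the children's generation into 3 shares of 114,000. Harun takes 114,000. The 2 shares of the deceased (Fenna and Ansel) are combined into a pool of 228,000.
That pool (228,000) is divided at the grandchildren's generation equally among Kaspar, Aoife, Bruno, and Ursula: 57,000 each.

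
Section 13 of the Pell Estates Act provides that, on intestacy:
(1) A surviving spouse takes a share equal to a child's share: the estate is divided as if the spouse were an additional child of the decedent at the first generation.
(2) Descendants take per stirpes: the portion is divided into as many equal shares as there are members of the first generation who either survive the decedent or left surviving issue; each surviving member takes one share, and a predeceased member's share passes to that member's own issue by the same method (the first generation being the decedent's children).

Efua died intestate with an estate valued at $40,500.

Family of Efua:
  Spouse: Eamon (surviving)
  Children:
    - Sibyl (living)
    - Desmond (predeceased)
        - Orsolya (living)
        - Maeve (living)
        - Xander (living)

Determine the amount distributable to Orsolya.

Orsolya receives $4,500.

The spouse counts as an additional share at the children's level, so there are 3 primary shares of $13,500. Eamon takes one such share ($13,500).
The children's combined portion ($27,000) is divided into 2 shares of $13,500: Sibyl takes $13,500; Desmond's $13,500 share passes to Desmond's issue.
Desmond's share ($13,500) is divided into 3 shares of $4,500: Orsolya, Maeve, and Xander each take $4,500.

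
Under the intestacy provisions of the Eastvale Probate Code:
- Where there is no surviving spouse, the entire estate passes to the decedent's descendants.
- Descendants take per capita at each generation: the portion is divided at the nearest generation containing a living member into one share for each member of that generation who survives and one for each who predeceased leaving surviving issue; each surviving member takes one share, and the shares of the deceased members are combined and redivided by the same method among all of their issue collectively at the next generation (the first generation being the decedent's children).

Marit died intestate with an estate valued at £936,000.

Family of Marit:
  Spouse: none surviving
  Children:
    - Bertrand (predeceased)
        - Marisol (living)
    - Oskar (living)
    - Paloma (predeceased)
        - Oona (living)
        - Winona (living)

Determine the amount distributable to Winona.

Winona receives £208,000.

The entire £936,000 passes to the descendants.
That amount (£936,000) is divided at the children's generation into 3 shares of £312,000. Oskar takes £312,000. The 2 shares of the deceased (Bertrand and Paloma) are combined into a pool of £624,000.
That pool (£624,000) is divided at the grandchildren's generation equally among Marisol, Oona, and Winona: £208,000 each.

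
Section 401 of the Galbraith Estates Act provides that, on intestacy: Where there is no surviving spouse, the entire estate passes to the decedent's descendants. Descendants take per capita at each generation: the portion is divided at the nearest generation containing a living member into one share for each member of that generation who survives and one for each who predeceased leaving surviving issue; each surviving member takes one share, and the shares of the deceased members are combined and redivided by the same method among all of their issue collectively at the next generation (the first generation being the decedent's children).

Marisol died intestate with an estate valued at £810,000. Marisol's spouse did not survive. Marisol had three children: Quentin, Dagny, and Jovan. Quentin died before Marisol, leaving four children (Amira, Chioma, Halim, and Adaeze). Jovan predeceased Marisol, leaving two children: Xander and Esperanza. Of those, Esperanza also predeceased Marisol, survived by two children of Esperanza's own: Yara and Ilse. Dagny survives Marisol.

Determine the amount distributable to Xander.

The entire £810,000 passes to the descendants.
That amount (£810,000) is divided at the children's generation into 3 shares of £270,000. Dagny takes £270,000. The 2 shares of the deceased (Quentin and Jovan) are combined into a pool of £540,000.
That pool (£540,000) is divided at the grandchildren's generation into 6 shares of £90,000. Amira, Chioma, Halim, Adaeze, and Xander each take £90,000. The remaining share for the deceased Esperanza (£90,000) is carried to the next generation.
That pool (£90,000) is divided at the great-grandchildren's generation equally among Yara and Ilse: £45,000 each.

Xander receives £90,000.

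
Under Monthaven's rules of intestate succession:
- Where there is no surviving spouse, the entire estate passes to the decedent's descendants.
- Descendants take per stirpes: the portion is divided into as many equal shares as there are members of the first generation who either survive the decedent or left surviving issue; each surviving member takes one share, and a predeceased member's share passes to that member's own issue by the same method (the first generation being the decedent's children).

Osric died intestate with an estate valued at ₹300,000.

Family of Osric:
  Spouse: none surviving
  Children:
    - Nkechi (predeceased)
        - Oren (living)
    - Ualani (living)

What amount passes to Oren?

The entire ₹300,000 passes to the descendants.
That amount (₹300,000) is divided into 2 shares of ₹150,000: Ualani takes ₹150,000; Nkechi's ₹150,000 share passes to Nkechi's issue.
Nkechi's share (₹150,000) passes entirely to Oren.

Oren receives ₹150,000.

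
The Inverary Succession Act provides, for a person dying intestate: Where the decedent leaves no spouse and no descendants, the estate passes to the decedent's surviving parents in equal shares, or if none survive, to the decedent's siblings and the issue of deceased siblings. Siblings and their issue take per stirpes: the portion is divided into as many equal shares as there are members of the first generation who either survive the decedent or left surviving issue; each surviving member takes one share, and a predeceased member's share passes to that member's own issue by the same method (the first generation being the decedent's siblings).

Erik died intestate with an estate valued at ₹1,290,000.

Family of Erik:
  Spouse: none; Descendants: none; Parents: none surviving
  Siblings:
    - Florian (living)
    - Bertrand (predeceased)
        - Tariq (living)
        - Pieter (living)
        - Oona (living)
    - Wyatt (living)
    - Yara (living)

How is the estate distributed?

Florian: ₹322,500; Tariq: ₹107,500; Pieter: ₹107,500; Oona: ₹107,500; Wyatt: ₹322,500; Yara: ₹322,500

The entire ₹1,290,000 passes to the siblings and their issue.
That amount (₹1,290,000) is divided into 4 shares of ₹322,500: Florian, Wyatt, and Yara each take ₹322,500; Bertrand's ₹322,500 share passes to Bertrand's issue.
Bertrand's share (₹322,500) is divided into 3 shares of ₹107,500: Tariq, Pieter, and Oona each take ₹107,500.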